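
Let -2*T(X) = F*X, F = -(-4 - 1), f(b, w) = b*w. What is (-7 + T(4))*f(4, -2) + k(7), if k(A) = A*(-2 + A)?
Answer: 171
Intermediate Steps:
F = 5 (F = -1*(-5) = 5)
T(X) = -5*X/2
(-7 + T(4))*f(4, -2) + k(7) = (-7 - 5/2*4)*(4*(-2)) + 7*(-2 + 7) = (-7 - 10)*(-8) + 7*5 = -17*(-8) + 35 = 136 + 35 = 171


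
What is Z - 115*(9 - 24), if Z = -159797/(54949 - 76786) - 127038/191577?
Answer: 2414773262696/1394488983 ≈ 1731.7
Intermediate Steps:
Z = 9279767021/1394488983 (Z = -159797/(-21837) - 127038*1/191577 = -159797*(-1/21837) - 42346/63859 = 159797/21837 - 42346/63859 = 9279767021/1394488983 ≈ 6.6546)
Z - 115*(9 - 24) = 9279767021/1394488983 - 115*(9 - 24) = 9279767021/1394488983 - 115*(-15) = 9279767021/1394488983 - 1*(-1725) = 9279767021/1394488983 + 1725 = 2414773262696/1394488983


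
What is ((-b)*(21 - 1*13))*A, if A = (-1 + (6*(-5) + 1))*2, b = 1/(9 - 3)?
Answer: 80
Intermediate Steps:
b = ⅙ (b = 1/6 = ⅙ ≈ 0.16667)
A = -60 (A = (-1 + (-30 + 1))*2 = (-1 - 29)*2 = -30*2 = -60)
((-b)*(21 - 1*13))*A = ((-1*⅙)*(21 - 1*13))*(-60) = -(21 - 13)/6*(-60) = -⅙*8*(-60) = -4/3*(-60) = 80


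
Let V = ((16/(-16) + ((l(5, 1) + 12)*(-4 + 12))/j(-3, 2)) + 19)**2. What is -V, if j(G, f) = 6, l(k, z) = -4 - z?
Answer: -6724/9 ≈ -747.11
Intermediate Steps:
V = 6724/9 (V = ((16/(-16) + (((-4 - 1*1) + 12)*(-4 + 12))/6) + 19)**2 = ((16*(-1/16) + (((-4 - 1) + 12)*8)*(1/6)) + 19)**2 = ((-1 + ((-5 + 12)*8)*(1/6)) + 19)**2 = ((-1 + (7*8)*(1/6)) + 19)**2 = ((-1 + 56*(1/6)) + 19)**2 = ((-1 + 28/3) + 19)**2 = (25/3 + 19)**2 = (82/3)**2 = 6724/9 ≈ 747.11)
-V = -1*6724/9 = -6724/9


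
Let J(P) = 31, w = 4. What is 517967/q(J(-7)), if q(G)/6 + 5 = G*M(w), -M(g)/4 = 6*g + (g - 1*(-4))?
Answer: -517967/23838 ≈ -21.729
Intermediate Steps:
M(g) = -16 - 28*g (M(g) = -4*(6*g + (g - 1*(-4))) = -4*(6*g + (g + 4)) = -4*(6*g + (4 + g)) = -4*(4 + 7*g) = -16 - 28*g)
q(G) = -30 - 768*G (q(G) = -30 + 6*(G*(-16 - 28*4)) = -30 + 6*(G*(-16 - 112)) = -30 + 6*(G*(-128)) = -30 + 6*(-128*G) = -30 - 768*G)
517967/q(J(-7)) = 517967/(-30 - 768*31) = 517967/(-30 - 23808) = 517967/(-23838) = 517967*(-1/23838) = -517967/23838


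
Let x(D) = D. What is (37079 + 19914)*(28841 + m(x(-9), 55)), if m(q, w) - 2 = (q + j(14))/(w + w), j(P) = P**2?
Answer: 16439459871/10 ≈ 1.6439e+9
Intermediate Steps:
m(q, w) = 2 + (196 + q)/(2*w) (m(q, w) = 2 + (q + 14**2)/(w + w) = 2 + (q + 196)/((2*w)) = 2 + (196 + q)*(1/(2*w)) = 2 + (196 + q)/(2*w))
(37079 + 19914)*(28841 + m(x(-9), 55)) = (37079 + 19914)*(28841 + (1/2)*(196 - 9 + 4*55)/55) = 56993*(28841 + (1/2)*(1/55)*(196 - 9 + 220)) = 56993*(28841 + (1/2)*(1/55)*407) = 56993*(28841 + 37/10) = 56993*(288447/10) = 16439459871/10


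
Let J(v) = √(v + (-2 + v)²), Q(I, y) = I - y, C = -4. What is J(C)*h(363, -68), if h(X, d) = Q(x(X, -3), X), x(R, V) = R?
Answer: 0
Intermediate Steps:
h(X, d) = 0 (h(X, d) = X - X = 0)
J(C)*h(363, -68) = √(-4 + (-2 - 4)²)*0 = √(-4 + (-6)²)*0 = √(-4 + 36)*0 = √32*0 = (4*√2)*0 = 0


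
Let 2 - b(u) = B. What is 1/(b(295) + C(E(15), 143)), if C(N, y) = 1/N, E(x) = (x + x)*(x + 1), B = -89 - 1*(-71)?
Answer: 480/9601 ≈ 0.049995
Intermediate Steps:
B = -18 (B = -89 + 71 = -18)
E(x) = 2*x*(1 + x) (E(x) = (2*x)*(1 + x) = 2*x*(1 + x))
b(u) = 20 (b(u) = 2 - 1*(-18) = 2 + 18 = 20)
1/(b(295) + C(E(15), 143)) = 1/(20 + 1/(2*15*(1 + 15))) = 1/(20 + 1/(2*15*16)) = 1/(20 + 1/480) = 1/(9601/480) = 480/9601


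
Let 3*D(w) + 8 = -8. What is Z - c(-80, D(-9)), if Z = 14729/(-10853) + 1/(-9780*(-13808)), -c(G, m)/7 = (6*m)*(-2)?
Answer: 654605779820453/1465613430720 ≈ 446.64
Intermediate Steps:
D(w) = -16/3 (D(w) = -8/3 + (⅓)*(-8) = -8/3 - 8/3 = -16/3)
c(G, m) = 84*m (c(G, m) = -7*6*m*(-2) = -(-84)*m = 84*m)
Z = -1989037142107/1465613430720 (Z = 14729*(-1/10853) - 1/9780*(-1/13808) = -14729/10853 + 1/135042240 = -1989037142107/1465613430720 ≈ -1.3571)
Z - c(-80, D(-9)) = -1989037142107/1465613430720 - 84*(-16)/3 = -1989037142107/1465613430720 - 1*(-448) = -1989037142107/1465613430720 + 448 = 654605779820453/1465613430720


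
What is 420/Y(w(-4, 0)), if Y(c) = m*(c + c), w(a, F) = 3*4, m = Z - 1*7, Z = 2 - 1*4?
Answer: -35/18 ≈ -1.9444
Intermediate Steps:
Z = -2 (Z = 2 - 4 = -2)
m = -9 (m = -2 - 1*7 = -2 - 7 = -9)
w(a, F) = 12
Y(c) = -18*c (Y(c) = -9*(c + c) = -18*c)
420/Y(w(-4, 0)) = 420/((-18*12)) = 420/(-216) = 420*(-1/216) = -35/18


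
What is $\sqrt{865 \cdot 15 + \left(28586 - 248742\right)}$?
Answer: $i \sqrt{207181} \approx 455.17 i$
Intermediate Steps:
$\sqrt{865 \cdot 15 + \left(28586 - 248742\right)} = \sqrt{12975 - 220156} = \sqrt{-207181} = i \sqrt{207181}$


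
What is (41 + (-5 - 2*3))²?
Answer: 900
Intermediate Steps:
(41 + (-5 - 2*3))² = (41 + (-5 - 6))² = (41 - 11)² = 30² = 900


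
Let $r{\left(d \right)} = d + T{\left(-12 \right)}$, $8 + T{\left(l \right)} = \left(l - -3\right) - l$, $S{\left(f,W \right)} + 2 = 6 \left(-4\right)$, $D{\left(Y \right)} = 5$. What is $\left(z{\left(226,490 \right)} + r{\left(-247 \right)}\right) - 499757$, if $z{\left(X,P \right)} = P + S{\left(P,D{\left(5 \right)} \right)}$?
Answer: $-499545$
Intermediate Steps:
$S{\left(f,W \right)} = -26$ ($S{\left(f,W \right)} = -2 + 6 \left(-4\right) = -2 - 24 = -26$)
$z{\left(X,P \right)} = -26 + P$ ($z{\left(X,P \right)} = P - 26 = -26 + P$)
$T{\left(l \right)} = -5$ ($T{\left(l \right)} = -8 + \left(\left(l - -3\right) - l\right) = -8 + \left(\left(l + 3\right) - l\right) = -8 + \left(\left(3 + l\right) - l\right) = -8 + 3 = -5$)
$r{\left(d \right)} = -5 + d$ ($r{\left(d \right)} = d - 5 = -5 + d$)
$\left(z{\left(226,490 \right)} + r{\left(-247 \right)}\right) - 499757 = \left(\left(-26 + 490\right) - 252\right) - 499757 = \left(464 - 252\right) - 499757 = 212 - 499757 = -499545$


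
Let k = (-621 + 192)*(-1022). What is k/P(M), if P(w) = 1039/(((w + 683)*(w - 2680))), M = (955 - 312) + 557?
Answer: -1221856555920/1039 ≈ -1.1760e+9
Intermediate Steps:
M = 1200 (M = 643 + 557 = 1200)
P(w) = 1039/((-2680 + w)*(683 + w)) (P(w) = 1039/(((683 + w)*(-2680 + w))) = 1039/(((-2680 + w)*(683 + w))) = 1039*(1/((-2680 + w)*(683 + w))) = 1039/((-2680 + w)*(683 + w)))
k = 438438 (k = -429*(-1022) = 438438)
k/P(M) = 438438/((1039/(-1830440 + 1200² - 1997*1200))) = 438438/((1039/(-1830440 + 1440000 - 2396400))) = 438438/((1039/(-2786840))) = 438438/((1039*(-1/2786840))) = 438438/(-1039/2786840) = 438438*(-2786840/1039) = -1221856555920/1039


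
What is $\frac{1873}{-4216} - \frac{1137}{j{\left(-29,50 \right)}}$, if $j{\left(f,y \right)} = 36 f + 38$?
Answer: $\frac{1454677}{2120648} \approx 0.68596$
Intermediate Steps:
$j{\left(f,y \right)} = 38 + 36 f$
$\frac{1873}{-4216} - \frac{1137}{j{\left(-29,50 \right)}} = \frac{1873}{-4216} - \frac{1137}{38 + 36 \left(-29\right)} = 1873 \left(- \frac{1}{4216}\right) - \frac{1137}{38 - 1044} = - \frac{1873}{4216} - \frac{1137}{-1006} = - \frac{1873}{4216} - - \frac{1137}{1006} = - \frac{1873}{4216} + \frac{1137}{1006} = \frac{1454677}{2120648}$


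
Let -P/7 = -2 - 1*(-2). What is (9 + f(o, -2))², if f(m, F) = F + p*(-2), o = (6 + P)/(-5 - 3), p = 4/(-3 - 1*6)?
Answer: 5041/81 ≈ 62.235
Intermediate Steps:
p = -4/9 (p = 4/(-3 - 6) = 4/(-9) = 4*(-⅑) = -4/9 ≈ -0.44444)
P = 0 (P = -7*(-2 - 1*(-2)) = -7*(-2 + 2) = -7*0 = 0)
o = -¾ (o = (6 + 0)/(-5 - 3) = 6/(-8) = 6*(-⅛) = -¾ ≈ -0.75000)
f(m, F) = 8/9 + F (f(m, F) = F - 4/9*(-2) = F + 8/9 = 8/9 + F)
(9 + f(o, -2))² = (9 + (8/9 - 2))² = (9 - 10/9)² = (71/9)² = 5041/81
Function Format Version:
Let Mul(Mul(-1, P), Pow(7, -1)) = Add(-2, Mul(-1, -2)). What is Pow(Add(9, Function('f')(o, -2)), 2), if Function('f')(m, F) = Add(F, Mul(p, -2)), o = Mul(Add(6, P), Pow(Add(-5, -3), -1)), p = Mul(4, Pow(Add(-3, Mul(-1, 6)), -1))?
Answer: Rational(5041, 81) ≈ 62.235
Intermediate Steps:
p = Rational(-4, 9) (p = Mul(4, Pow(Add(-3, -6), -1)) = Mul(4, Pow(-9, -1)) = Mul(4, Rational(-1, 9)) = Rational(-4, 9) ≈ -0.44444)
P = 0 (P = Mul(-7, Add(-2, Mul(-1, -2))) = Mul(-7, Add(-2, 2)) = Mul(-7, 0) = 0)
o = Rational(-3, 4) (o = Mul(Add(6, 0), Pow(Add(-5, -3), -1)) = Mul(6, Pow(-8, -1)) = Mul(6, Rational(-1, 8)) = Rational(-3, 4) ≈ -0.75000)
Function('f')(m, F) = Add(Rational(8, 9), F) (Function('f')(m, F) = Add(F, Mul(Rational(-4, 9), -2)) = Add(F, Rational(8, 9)) = Add(Rational(8, 9), F))
Pow(Add(9, Function('f')(o, -2)), 2) = Pow(Add(9, Add(Rational(8, 9), -2)), 2) = Pow(Add(9, Rational(-10, 9)), 2) = Pow(Rational(71, 9), 2) = Rational(5041, 81)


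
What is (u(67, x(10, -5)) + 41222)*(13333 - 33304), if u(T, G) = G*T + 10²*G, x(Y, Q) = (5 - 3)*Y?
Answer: -889947702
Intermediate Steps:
x(Y, Q) = 2*Y
u(T, G) = 100*G + G*T (u(T, G) = G*T + 100*G = 100*G + G*T)
(u(67, x(10, -5)) + 41222)*(13333 - 33304) = ((2*10)*(100 + 67) + 41222)*(13333 - 33304) = (20*167 + 41222)*(-19971) = (3340 + 41222)*(-19971) = 44562*(-19971) = -889947702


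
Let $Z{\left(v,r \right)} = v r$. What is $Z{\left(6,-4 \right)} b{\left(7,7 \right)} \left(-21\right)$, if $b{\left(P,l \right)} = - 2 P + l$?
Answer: $-3528$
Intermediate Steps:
$Z{\left(v,r \right)} = r v$
$b{\left(P,l \right)} = l - 2 P$
$Z{\left(6,-4 \right)} b{\left(7,7 \right)} \left(-21\right) = \left(-4\right) 6 \left(7 - 14\right) \left(-21\right) = - 24 \left(7 - 14\right) \left(-21\right) = \left(-24\right) \left(-7\right) \left(-21\right) = 168 \left(-21\right) = -3528$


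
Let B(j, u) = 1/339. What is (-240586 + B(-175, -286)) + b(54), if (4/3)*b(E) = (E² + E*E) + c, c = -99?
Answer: -320404151/1356 ≈ -2.3629e+5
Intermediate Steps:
B(j, u) = 1/339
b(E) = -297/4 + 3*E²/2 (b(E) = 3*((E² + E*E) - 99)/4 = 3*((E² + E²) - 99)/4 = 3*(2*E² - 99)/4 = 3*(-99 + 2*E²)/4 = -297/4 + 3*E²/2)
(-240586 + B(-175, -286)) + b(54) = (-240586 + 1/339) + (-297/4 + (3/2)*54²) = -81558653/339 + (-297/4 + (3/2)*2916) = -81558653/339 + (-297/4 + 4374) = -81558653/339 + 17199/4 = -320404151/1356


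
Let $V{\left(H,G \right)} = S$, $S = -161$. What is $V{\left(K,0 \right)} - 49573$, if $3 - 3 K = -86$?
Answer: $-49734$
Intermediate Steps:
$K = \frac{89}{3}$ ($K = 1 - - \frac{86}{3} = 1 + \frac{86}{3} = \frac{89}{3} \approx 29.667$)
$V{\left(H,G \right)} = -161$
$V{\left(K,0 \right)} - 49573 = -161 - 49573 = -49734$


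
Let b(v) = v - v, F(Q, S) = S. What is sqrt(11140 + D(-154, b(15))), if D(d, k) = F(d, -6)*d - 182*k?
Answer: 4*sqrt(754) ≈ 109.84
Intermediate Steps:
b(v) = 0
D(d, k) = -182*k - 6*d (D(d, k) = -6*d - 182*k = -182*k - 6*d)
sqrt(11140 + D(-154, b(15))) = sqrt(11140 + (-182*0 - 6*(-154))) = sqrt(11140 + (0 + 924)) = sqrt(11140 + 924) = sqrt(12064) = 4*sqrt(754)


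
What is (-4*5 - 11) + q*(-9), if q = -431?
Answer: 3848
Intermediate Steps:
(-4*5 - 11) + q*(-9) = (-4*5 - 11) - 431*(-9) = (-20 - 11) + 3879 = -31 + 3879 = 3848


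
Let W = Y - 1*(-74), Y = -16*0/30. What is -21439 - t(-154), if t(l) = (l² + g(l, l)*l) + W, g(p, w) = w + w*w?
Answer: 3583319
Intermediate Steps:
Y = 0 (Y = 0*(1/30) = 0)
W = 74 (W = 0 - 1*(-74) = 0 + 74 = 74)
g(p, w) = w + w²
t(l) = 74 + l² + l²*(1 + l) (t(l) = (l² + (l*(1 + l))*l) + 74 = (l² + l²*(1 + l)) + 74 = 74 + l² + l²*(1 + l))
-21439 - t(-154) = -21439 - (74 + (-154)³ + 2*(-154)²) = -21439 - (74 - 3652264 + 2*23716) = -21439 - (74 - 3652264 + 47432) = -21439 - 1*(-3604758) = -21439 + 3604758 = 3583319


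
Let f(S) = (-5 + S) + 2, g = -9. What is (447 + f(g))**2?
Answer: 189225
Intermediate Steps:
f(S) = -3 + S
(447 + f(g))**2 = (447 + (-3 - 9))**2 = (447 - 12)**2 = 435**2 = 189225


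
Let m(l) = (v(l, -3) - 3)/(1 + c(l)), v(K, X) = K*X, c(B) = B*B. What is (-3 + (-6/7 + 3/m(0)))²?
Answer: 1156/49 ≈ 23.592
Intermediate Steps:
c(B) = B²
m(l) = (-3 - 3*l)/(1 + l²) (m(l) = (l*(-3) - 3)/(1 + l²) = (-3*l - 3)/(1 + l²) = (-3 - 3*l)/(1 + l²))
(-3 + (-6/7 + 3/m(0)))² = (-3 + (-6/7 + 3/((3*(-1 - 1*0)/(1 + 0²)))))² = (-3 + (-6*⅐ + 3/((3*(-1 + 0)/(1 + 0)))))² = (-3 + (-6/7 + 3/((3*(-1)/1))))² = (-3 + (-6/7 + 3/((3*1*(-1)))))² = (-3 + (-6/7 + 3/(-3)))² = (-3 + (-6/7 + 3*(-⅓)))² = (-3 + (-6/7 - 1))² = (-3 - 13/7)² = (-34/7)² = 1156/49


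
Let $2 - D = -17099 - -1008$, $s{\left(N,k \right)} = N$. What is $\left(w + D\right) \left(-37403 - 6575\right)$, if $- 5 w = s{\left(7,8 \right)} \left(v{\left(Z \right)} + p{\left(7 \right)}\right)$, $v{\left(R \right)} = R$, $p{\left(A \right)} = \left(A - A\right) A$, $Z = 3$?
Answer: $- \frac{3537766232}{5} \approx -7.0755 \cdot 10^{8}$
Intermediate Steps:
$p{\left(A \right)} = 0$ ($p{\left(A \right)} = 0 A = 0$)
$D = 16093$ ($D = 2 - \left(-17099 - -1008\right) = 2 - \left(-17099 + 1008\right) = 2 - -16091 = 2 + 16091 = 16093$)
$w = - \frac{21}{5}$ ($w = - \frac{7 \left(3 + 0\right)}{5} = - \frac{7 \cdot 3}{5} = \left(- \frac{1}{5}\right) 21 = - \frac{21}{5} \approx -4.2$)
$\left(w + D\right) \left(-37403 - 6575\right) = \left(- \frac{21}{5} + 16093\right) \left(-37403 - 6575\right) = \frac{80444}{5} \left(-43978\right) = - \frac{3537766232}{5}$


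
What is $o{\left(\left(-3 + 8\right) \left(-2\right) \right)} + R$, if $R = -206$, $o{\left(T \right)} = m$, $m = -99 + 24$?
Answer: $-281$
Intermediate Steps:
$m = -75$
$o{\left(T \right)} = -75$
$o{\left(\left(-3 + 8\right) \left(-2\right) \right)} + R = -75 - 206 = -281$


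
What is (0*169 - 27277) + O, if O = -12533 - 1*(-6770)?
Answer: -33040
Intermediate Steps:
O = -5763 (O = -12533 + 6770 = -5763)
(0*169 - 27277) + O = (0*169 - 27277) - 5763 = (0 - 27277) - 5763 = -27277 - 5763 = -33040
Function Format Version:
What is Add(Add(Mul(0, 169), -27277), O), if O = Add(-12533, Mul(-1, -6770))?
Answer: -33040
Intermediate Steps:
O = -5763 (O = Add(-12533, 6770) = -5763)
Add(Add(Mul(0, 169), -27277), O) = Add(Add(Mul(0, 169), -27277), -5763) = Add(Add(0, -27277), -5763) = Add(-27277, -5763) = -33040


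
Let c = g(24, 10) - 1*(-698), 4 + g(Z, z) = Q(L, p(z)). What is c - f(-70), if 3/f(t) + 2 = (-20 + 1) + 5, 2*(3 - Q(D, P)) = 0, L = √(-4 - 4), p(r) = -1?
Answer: 11155/16 ≈ 697.19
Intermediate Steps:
L = 2*I*√2 (L = √(-8) = 2*I*√2 ≈ 2.8284*I)
Q(D, P) = 3 (Q(D, P) = 3 - ½*0 = 3 + 0 = 3)
g(Z, z) = -1 (g(Z, z) = -4 + 3 = -1)
f(t) = -3/16 (f(t) = 3/(-2 + ((-20 + 1) + 5)) = 3/(-2 + (-19 + 5)) = 3/(-2 - 14) = 3/(-16) = 3*(-1/16) = -3/16)
c = 697 (c = -1 - 1*(-698) = -1 + 698 = 697)
c - f(-70) = 697 - 1*(-3/16) = 697 + 3/16 = 11155/16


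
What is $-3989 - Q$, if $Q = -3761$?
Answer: $-228$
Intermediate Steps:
$-3989 - Q = -3989 - -3761 = -3989 + 3761 = -228$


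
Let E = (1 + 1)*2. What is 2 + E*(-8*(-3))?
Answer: 98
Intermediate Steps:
E = 4 (E = 2*2 = 4)
2 + E*(-8*(-3)) = 2 + 4*(-8*(-3)) = 2 + 4*24 = 2 + 96 = 98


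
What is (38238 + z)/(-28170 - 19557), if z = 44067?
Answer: -9145/5303 ≈ -1.7245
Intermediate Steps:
(38238 + z)/(-28170 - 19557) = (38238 + 44067)/(-28170 - 19557) = 82305/(-47727) = 82305*(-1/47727) = -9145/5303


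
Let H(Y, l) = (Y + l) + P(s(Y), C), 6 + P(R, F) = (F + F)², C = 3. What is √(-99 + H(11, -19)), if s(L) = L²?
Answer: I*√77 ≈ 8.775*I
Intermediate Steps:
P(R, F) = -6 + 4*F² (P(R, F) = -6 + (F + F)² = -6 + (2*F)² = -6 + 4*F²)
H(Y, l) = 30 + Y + l (H(Y, l) = (Y + l) + (-6 + 4*3²) = (Y + l) + (-6 + 4*9) = (Y + l) + (-6 + 36) = (Y + l) + 30 = 30 + Y + l)
√(-99 + H(11, -19)) = √(-99 + (30 + 11 - 19)) = √(-99 + 22) = √(-77) = I*√77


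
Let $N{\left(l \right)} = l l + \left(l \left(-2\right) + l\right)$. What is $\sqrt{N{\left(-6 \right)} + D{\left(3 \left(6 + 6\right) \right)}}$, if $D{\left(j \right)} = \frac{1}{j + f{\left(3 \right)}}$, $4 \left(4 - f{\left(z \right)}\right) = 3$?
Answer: $\frac{\sqrt{1035886}}{157} \approx 6.4827$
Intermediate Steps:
$f{\left(z \right)} = \frac{13}{4}$ ($f{\left(z \right)} = 4 - \frac{3}{4} = \frac{13}{4}$)
$D{\left(j \right)} = \frac{1}{\frac{13}{4} + j}$ ($D{\left(j \right)} = \frac{1}{j + \frac{13}{4}} = \frac{1}{\frac{13}{4} + j}$)
$N{\left(l \right)} = l^{2} - l$ ($N{\left(l \right)} = l^{2} + \left(- 2 l + l\right) = l^{2} - l$)
$\sqrt{N{\left(-6 \right)} + D{\left(3 \left(6 + 6\right) \right)}} = \sqrt{- 6 \left(-1 - 6\right) + \frac{4}{13 + 4 \cdot 3 \left(6 + 6\right)}} = \sqrt{\left(-6\right) \left(-7\right) + \frac{4}{13 + 4 \cdot 3 \cdot 12}} = \sqrt{42 + \frac{4}{13 + 4 \cdot 36}} = \sqrt{42 + \frac{4}{13 + 144}} = \sqrt{42 + \frac{4}{157}} = \sqrt{\frac{6598}{157}} = \frac{\sqrt{1035886}}{157}$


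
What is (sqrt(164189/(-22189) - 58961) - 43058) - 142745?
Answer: -185803 + I*sqrt(29033193011602)/22189 ≈ -1.858e+5 + 242.83*I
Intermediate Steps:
(sqrt(164189/(-22189) - 58961) - 43058) - 142745 = (sqrt(164189*(-1/22189) - 58961) - 43058) - 142745 = (sqrt(-164189/22189 - 58961) - 43058) - 142745 = (sqrt(-1308449818/22189) - 43058) - 142745 = (I*sqrt(29033193011602)/22189 - 43058) - 142745 = (-43058 + I*sqrt(29033193011602)/22189) - 142745 = -185803 + I*sqrt(29033193011602)/22189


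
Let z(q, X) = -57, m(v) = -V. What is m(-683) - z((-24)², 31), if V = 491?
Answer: -434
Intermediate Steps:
m(v) = -491 (m(v) = -1*491 = -491)
m(-683) - z((-24)², 31) = -491 - 1*(-57) = -491 + 57 = -434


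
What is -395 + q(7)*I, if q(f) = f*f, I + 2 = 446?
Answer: 21361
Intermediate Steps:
I = 444 (I = -2 + 446 = 444)
q(f) = f**2
-395 + q(7)*I = -395 + 7**2*444 = -395 + 49*444 = -395 + 21756 = 21361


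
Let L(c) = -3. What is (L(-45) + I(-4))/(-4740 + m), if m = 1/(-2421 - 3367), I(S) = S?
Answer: 5788/3919303 ≈ 0.0014768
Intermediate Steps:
m = -1/5788 (m = 1/(-5788) = -1/5788 ≈ -0.00017277)
(L(-45) + I(-4))/(-4740 + m) = (-3 - 4)/(-4740 - 1/5788) = -7/(-27435121/5788) = -7*(-5788/27435121) = 5788/3919303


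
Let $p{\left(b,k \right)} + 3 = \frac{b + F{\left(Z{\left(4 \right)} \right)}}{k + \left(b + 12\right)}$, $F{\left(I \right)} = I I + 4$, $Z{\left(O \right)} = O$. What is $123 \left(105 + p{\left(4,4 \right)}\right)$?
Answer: $\frac{63468}{5} \approx 12694.0$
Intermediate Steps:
$F{\left(I \right)} = 4 + I^{2}$ ($F{\left(I \right)} = I^{2} + 4 = 4 + I^{2}$)
$p{\left(b,k \right)} = -3 + \frac{20 + b}{12 + b + k}$ ($p{\left(b,k \right)} = -3 + \frac{b + \left(4 + 4^{2}\right)}{k + \left(b + 12\right)} = -3 + \frac{b + \left(4 + 16\right)}{k + \left(12 + b\right)} = -3 + \frac{b + 20}{12 + b + k} = -3 + \frac{20 + b}{12 + b + k}$)
$123 \left(105 + p{\left(4,4 \right)}\right) = 123 \left(105 + \frac{-16 - 12 - 8}{12 + 4 + 4}\right) = 123 \left(105 + \frac{-16 - 12 - 8}{20}\right) = 123 \left(105 + \frac{1}{20} \left(-36\right)\right) = 123 \left(105 - \frac{9}{5}\right) = 123 \cdot \frac{516}{5} = \frac{63468}{5}$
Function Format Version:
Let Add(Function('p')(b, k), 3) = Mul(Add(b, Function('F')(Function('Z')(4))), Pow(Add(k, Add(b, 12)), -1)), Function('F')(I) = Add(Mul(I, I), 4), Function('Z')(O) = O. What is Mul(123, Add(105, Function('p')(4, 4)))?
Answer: Rational(63468, 5) ≈ 12694.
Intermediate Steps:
Function('F')(I) = Add(4, Pow(I, 2)) (Function('F')(I) = Add(Pow(I, 2), 4) = Add(4, Pow(I, 2)))
Function('p')(b, k) = Add(-3, Mul(Pow(Add(12, b, k), -1), Add(20, b))) (Function('p')(b, k) = Add(-3, Mul(Add(b, Add(4, Pow(4, 2))), Pow(Add(k, Add(b, 12)), -1))) = Add(-3, Mul(Add(b, Add(4, 16)), Pow(Add(k, Add(12, b)), -1))) = Add(-3, Mul(Add(b, 20), Pow(Add(12, b, k), -1))) = Add(-3, Mul(Add(20, b), Pow(Add(12, b, k), -1))) = Add(-3, Mul(Pow(Add(12, b, k), -1), Add(20, b))))
Mul(123, Add(105, Function('p')(4, 4))) = Mul(123, Add(105, Mul(Pow(Add(12, 4, 4), -1), Add(-16, Mul(-3, 4), Mul(-2, 4))))) = Mul(123, Add(105, Mul(Pow(20, -1), Add(-16, -12, -8)))) = Mul(123, Add(105, Mul(Rational(1, 20), -36))) = Mul(123, Add(105, Rational(-9, 5))) = Mul(123, Rational(516, 5)) = Rational(63468, 5)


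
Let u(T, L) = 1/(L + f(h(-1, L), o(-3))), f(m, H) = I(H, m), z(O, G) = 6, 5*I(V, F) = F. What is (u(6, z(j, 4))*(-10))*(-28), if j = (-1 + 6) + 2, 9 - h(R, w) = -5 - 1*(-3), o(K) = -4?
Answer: 1400/41 ≈ 34.146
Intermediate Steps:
h(R, w) = 11 (h(R, w) = 9 - (-5 - 1*(-3)) = 9 - (-5 + 3) = 9 - 1*(-2) = 9 + 2 = 11)
j = 7 (j = 5 + 2 = 7)
I(V, F) = F/5
f(m, H) = m/5
u(T, L) = 1/(11/5 + L) (u(T, L) = 1/(L + (⅕)*11) = 1/(L + 11/5) = 1/(11/5 + L))
(u(6, z(j, 4))*(-10))*(-28) = ((5/(11 + 5*6))*(-10))*(-28) = ((5/(11 + 30))*(-10))*(-28) = ((5/41)*(-10))*(-28) = -50/41*(-28) = 1400/41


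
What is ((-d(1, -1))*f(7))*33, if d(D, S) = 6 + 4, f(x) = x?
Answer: -2310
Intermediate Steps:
d(D, S) = 10
((-d(1, -1))*f(7))*33 = (-1*10*7)*33 = -10*7*33 = -70*33 = -2310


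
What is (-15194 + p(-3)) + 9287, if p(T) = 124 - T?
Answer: -5780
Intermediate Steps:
(-15194 + p(-3)) + 9287 = (-15194 + (124 - 1*(-3))) + 9287 = (-15194 + (124 + 3)) + 9287 = (-15194 + 127) + 9287 = -15067 + 9287 = -5780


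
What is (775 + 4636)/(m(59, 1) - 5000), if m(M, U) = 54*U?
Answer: -5411/4946 ≈ -1.0940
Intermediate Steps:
(775 + 4636)/(m(59, 1) - 5000) = (775 + 4636)/(54*1 - 5000) = 5411/(54 - 5000) = 5411/(-4946) = 5411*(-1/4946) = -5411/4946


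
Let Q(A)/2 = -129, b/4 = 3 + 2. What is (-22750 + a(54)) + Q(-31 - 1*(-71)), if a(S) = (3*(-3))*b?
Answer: -23188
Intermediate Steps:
b = 20 (b = 4*(3 + 2) = 4*5 = 20)
a(S) = -180 (a(S) = (3*(-3))*20 = -9*20 = -180)
Q(A) = -258 (Q(A) = 2*(-129) = -258)
(-22750 + a(54)) + Q(-31 - 1*(-71)) = (-22750 - 180) - 258 = -22930 - 258 = -23188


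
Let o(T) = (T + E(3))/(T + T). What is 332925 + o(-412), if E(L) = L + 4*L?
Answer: 274330597/824 ≈ 3.3293e+5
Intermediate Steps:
E(L) = 5*L
o(T) = (15 + T)/(2*T) (o(T) = (T + 5*3)/(T + T) = (T + 15)/((2*T)) = (15 + T)*(1/(2*T)) = (15 + T)/(2*T))
332925 + o(-412) = 332925 + (½)*(15 - 412)/(-412) = 332925 + (½)*(-1/412)*(-397) = 332925 + 397/824 = 274330597/824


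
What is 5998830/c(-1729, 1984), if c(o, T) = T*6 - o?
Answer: 5998830/13633 ≈ 440.02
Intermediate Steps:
c(o, T) = -o + 6*T (c(o, T) = 6*T - o = -o + 6*T)
5998830/c(-1729, 1984) = 5998830/(-1*(-1729) + 6*1984) = 5998830/(1729 + 11904) = 5998830/13633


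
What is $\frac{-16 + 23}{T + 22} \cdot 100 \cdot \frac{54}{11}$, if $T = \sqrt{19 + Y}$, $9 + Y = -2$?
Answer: $\frac{2700}{17} - \frac{2700 \sqrt{2}}{187} \approx 138.4$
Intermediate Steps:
$Y = -11$ ($Y = -9 - 2 = -11$)
$T = 2 \sqrt{2}$ ($T = \sqrt{19 - 11} = \sqrt{8} = 2 \sqrt{2} \approx 2.8284$)
$\frac{-16 + 23}{T + 22} \cdot 100 \cdot \frac{54}{11} = \frac{-16 + 23}{2 \sqrt{2} + 22} \cdot 100 \cdot \frac{54}{11} = \frac{7}{22 + 2 \sqrt{2}} \cdot 100 \cdot 54 \cdot \frac{1}{11} = \frac{700}{22 + 2 \sqrt{2}} \cdot \frac{54}{11} = \frac{37800}{11 \left(22 + 2 \sqrt{2}\right)}$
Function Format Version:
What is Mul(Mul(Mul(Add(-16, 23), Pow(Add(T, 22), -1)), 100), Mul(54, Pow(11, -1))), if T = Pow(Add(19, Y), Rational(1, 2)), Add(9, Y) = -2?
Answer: Add(Rational(2700, 17), Mul(Rational(-2700, 187), Pow(2, Rational(1, 2)))) ≈ 138.40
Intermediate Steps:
Y = -11 (Y = Add(-9, -2) = -11)
T = Mul(2, Pow(2, Rational(1, 2))) (T = Pow(Add(19, -11), Rational(1, 2)) = Pow(8, Rational(1, 2)) = Mul(2, Pow(2, Rational(1, 2))) ≈ 2.8284)
Mul(Mul(Mul(Add(-16, 23), Pow(Add(T, 22), -1)), 100), Mul(54, Pow(11, -1))) = Mul(Mul(Mul(Add(-16, 23), Pow(Add(Mul(2, Pow(2, Rational(1, 2))), 22), -1)), 100), Mul(54, Pow(11, -1))) = Mul(Mul(Mul(7, Pow(Add(22, Mul(2, Pow(2, Rational(1, 2)))), -1)), 100), Mul(54, Rational(1, 11))) = Mul(Mul(700, Pow(Add(22, Mul(2, Pow(2, Rational(1, 2)))), -1)), Rational(54, 11)) = Mul(Rational(37800, 11), Pow(Add(22, Mul(2, Pow(2, Rational(1, 2)))), -1))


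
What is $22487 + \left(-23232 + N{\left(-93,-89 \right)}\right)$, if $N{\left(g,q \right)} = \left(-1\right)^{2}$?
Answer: $-744$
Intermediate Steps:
$N{\left(g,q \right)} = 1$
$22487 + \left(-23232 + N{\left(-93,-89 \right)}\right) = 22487 + \left(-23232 + 1\right) = 22487 - 23231 = -744$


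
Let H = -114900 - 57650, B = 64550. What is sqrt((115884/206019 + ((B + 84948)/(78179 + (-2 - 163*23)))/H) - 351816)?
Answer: I*sqrt(263020266840198467312613736297)/864643659110 ≈ 593.14*I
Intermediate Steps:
H = -172550
sqrt((115884/206019 + ((B + 84948)/(78179 + (-2 - 163*23)))/H) - 351816) = sqrt((115884/206019 + ((64550 + 84948)/(78179 + (-2 - 163*23)))/(-172550)) - 351816) = sqrt((115884*(1/206019) + (149498/(78179 + (-2 - 3749)))*(-1/172550)) - 351816) = sqrt((12876/22891 + (149498/(78179 - 3751))*(-1/172550)) - 351816) = sqrt((12876/22891 + (149498/74428)*(-1/172550)) - 351816) = sqrt((12876/22891 + (149498*(1/74428))*(-1/172550)) - 351816) = sqrt((12876/22891 + (74749/37214)*(-1/172550)) - 351816) = sqrt((12876/22891 - 4397/377722100) - 351816) = sqrt(4863449107873/8646436591100 - 351816) = sqrt(-3041949872285329727/8646436591100) = I*sqrt(263020266840198467312613736297)/864643659110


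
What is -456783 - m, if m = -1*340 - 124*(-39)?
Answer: -461279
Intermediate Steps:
m = 4496 (m = -340 + 4836 = 4496)
-456783 - m = -456783 - 1*4496 = -456783 - 4496 = -461279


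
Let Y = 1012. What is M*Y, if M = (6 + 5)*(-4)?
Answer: -44528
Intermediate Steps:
M = -44 (M = 11*(-4) = -44)
M*Y = -44*1012 = -44528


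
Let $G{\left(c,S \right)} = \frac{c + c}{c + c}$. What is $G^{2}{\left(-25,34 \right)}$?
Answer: $1$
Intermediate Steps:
$G{\left(c,S \right)} = 1$ ($G{\left(c,S \right)} = \frac{2 c}{2 c} = 2 c \frac{1}{2 c} = 1$)
$G^{2}{\left(-25,34 \right)} = 1^{2} = 1$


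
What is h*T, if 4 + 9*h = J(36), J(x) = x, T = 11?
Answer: 352/9 ≈ 39.111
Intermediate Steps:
h = 32/9 (h = -4/9 + (⅑)*36 = -4/9 + 4 = 32/9 ≈ 3.5556)
h*T = (32/9)*11 = 352/9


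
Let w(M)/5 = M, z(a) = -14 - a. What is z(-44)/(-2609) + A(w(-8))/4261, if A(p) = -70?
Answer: -310460/11116949 ≈ -0.027927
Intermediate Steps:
w(M) = 5*M
z(-44)/(-2609) + A(w(-8))/4261 = (-14 - 1*(-44))/(-2609) - 70/4261 = (-14 + 44)*(-1/2609) - 70*1/4261 = 30*(-1/2609) - 70/4261 = -30/2609 - 70/4261 = -310460/11116949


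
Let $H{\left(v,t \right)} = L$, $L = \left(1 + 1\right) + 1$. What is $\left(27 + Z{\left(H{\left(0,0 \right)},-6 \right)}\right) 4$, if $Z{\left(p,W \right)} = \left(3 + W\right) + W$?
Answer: $72$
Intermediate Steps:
$L = 3$ ($L = 2 + 1 = 3$)
$H{\left(v,t \right)} = 3$
$Z{\left(p,W \right)} = 3 + 2 W$
$\left(27 + Z{\left(H{\left(0,0 \right)},-6 \right)}\right) 4 = \left(27 + \left(3 + 2 \left(-6\right)\right)\right) 4 = \left(27 + \left(3 - 12\right)\right) 4 = \left(27 - 9\right) 4 = 18 \cdot 4 = 72$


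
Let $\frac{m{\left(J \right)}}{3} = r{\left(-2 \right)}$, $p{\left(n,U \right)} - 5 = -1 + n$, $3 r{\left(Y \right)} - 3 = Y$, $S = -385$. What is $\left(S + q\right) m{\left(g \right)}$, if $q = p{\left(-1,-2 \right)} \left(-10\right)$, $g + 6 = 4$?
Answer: $-415$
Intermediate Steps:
$r{\left(Y \right)} = 1 + \frac{Y}{3}$
$g = -2$ ($g = -6 + 4 = -2$)
$p{\left(n,U \right)} = 4 + n$ ($p{\left(n,U \right)} = 5 + \left(-1 + n\right) = 4 + n$)
$q = -30$ ($q = \left(4 - 1\right) \left(-10\right) = 3 \left(-10\right) = -30$)
$m{\left(J \right)} = 1$ ($m{\left(J \right)} = 3 \left(1 + \frac{1}{3} \left(-2\right)\right) = 3 \left(1 - \frac{2}{3}\right) = 3 \cdot \frac{1}{3} = 1$)
$\left(S + q\right) m{\left(g \right)} = \left(-385 - 30\right) 1 = \left(-415\right) 1 = -415$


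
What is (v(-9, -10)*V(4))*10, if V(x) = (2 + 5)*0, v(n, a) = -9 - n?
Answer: 0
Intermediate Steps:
V(x) = 0 (V(x) = 7*0 = 0)
(v(-9, -10)*V(4))*10 = ((-9 - 1*(-9))*0)*10 = ((-9 + 9)*0)*10 = (0*0)*10 = 0*10 = 0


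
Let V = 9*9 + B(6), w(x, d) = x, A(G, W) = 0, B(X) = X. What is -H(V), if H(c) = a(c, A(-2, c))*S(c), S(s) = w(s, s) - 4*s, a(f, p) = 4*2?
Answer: 2088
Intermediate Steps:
a(f, p) = 8
S(s) = -3*s (S(s) = s - 4*s = -3*s)
V = 87 (V = 9*9 + 6 = 81 + 6 = 87)
H(c) = -24*c (H(c) = 8*(-3*c) = -24*c)
-H(V) = -(-24)*87 = -1*(-2088) = 2088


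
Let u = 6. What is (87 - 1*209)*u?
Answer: -732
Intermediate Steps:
(87 - 1*209)*u = (87 - 1*209)*6 = (87 - 209)*6 = -122*6 = -732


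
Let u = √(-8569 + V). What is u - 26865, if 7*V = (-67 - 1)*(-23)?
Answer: -26865 + 3*I*√45437/7 ≈ -26865.0 + 91.354*I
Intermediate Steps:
V = 1564/7 (V = ((-67 - 1)*(-23))/7 = (-68*(-23))/7 = (⅐)*1564 = 1564/7 ≈ 223.43)
u = 3*I*√45437/7 (u = √(-8569 + 1564/7) = √(-58419/7) = 3*I*√45437/7 ≈ 91.354*I)
u - 26865 = 3*I*√45437/7 - 26865 = -26865 + 3*I*√45437/7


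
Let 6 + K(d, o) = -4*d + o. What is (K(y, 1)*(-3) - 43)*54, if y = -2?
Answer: -2808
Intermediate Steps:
K(d, o) = -6 + o - 4*d (K(d, o) = -6 + (-4*d + o) = -6 + (o - 4*d) = -6 + o - 4*d)
(K(y, 1)*(-3) - 43)*54 = ((-6 + 1 - 4*(-2))*(-3) - 43)*54 = ((-6 + 1 + 8)*(-3) - 43)*54 = (3*(-3) - 43)*54 = (-9 - 43)*54 = -52*54 = -2808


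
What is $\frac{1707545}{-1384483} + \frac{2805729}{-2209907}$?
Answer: $- \frac{7657999751422}{3059578673081} \approx -2.503$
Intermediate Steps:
$\frac{1707545}{-1384483} + \frac{2805729}{-2209907} = 1707545 \left(- \frac{1}{1384483}\right) + 2805729 \left(- \frac{1}{2209907}\right) = - \frac{1707545}{1384483} - \frac{2805729}{2209907} = - \frac{7657999751422}{3059578673081}$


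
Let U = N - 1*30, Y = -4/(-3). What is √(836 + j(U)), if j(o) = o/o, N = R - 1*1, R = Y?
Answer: 3*√93 ≈ 28.931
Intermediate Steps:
Y = 4/3 (Y = -4*(-⅓) = 4/3 ≈ 1.3333)
R = 4/3 ≈ 1.3333
N = ⅓ (N = 4/3 - 1*1 = 4/3 - 1 = ⅓ ≈ 0.33333)
U = -89/3 (U = ⅓ - 1*30 = ⅓ - 30 = -89/3 ≈ -29.667)
j(o) = 1
√(836 + j(U)) = √(836 + 1) = √837 = 3*√93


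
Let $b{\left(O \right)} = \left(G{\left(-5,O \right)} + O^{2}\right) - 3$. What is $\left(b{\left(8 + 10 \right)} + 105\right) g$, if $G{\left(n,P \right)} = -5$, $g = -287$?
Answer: $-120827$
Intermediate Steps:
$b{\left(O \right)} = -8 + O^{2}$ ($b{\left(O \right)} = \left(-5 + O^{2}\right) - 3 = -8 + O^{2}$)
$\left(b{\left(8 + 10 \right)} + 105\right) g = \left(\left(-8 + \left(8 + 10\right)^{2}\right) + 105\right) \left(-287\right) = \left(\left(-8 + 18^{2}\right) + 105\right) \left(-287\right) = \left(\left(-8 + 324\right) + 105\right) \left(-287\right) = \left(316 + 105\right) \left(-287\right) = 421 \left(-287\right) = -120827$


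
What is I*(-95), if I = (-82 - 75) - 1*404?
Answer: 53295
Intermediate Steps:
I = -561 (I = -157 - 404 = -561)
I*(-95) = -561*(-95) = 53295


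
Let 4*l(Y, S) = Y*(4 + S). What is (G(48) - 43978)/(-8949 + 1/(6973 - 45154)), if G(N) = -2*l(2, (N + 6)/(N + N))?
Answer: 26868771501/5466908320 ≈ 4.9148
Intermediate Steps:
l(Y, S) = Y*(4 + S)/4 (l(Y, S) = (Y*(4 + S))/4 = Y*(4 + S)/4)
G(N) = -4 - (6 + N)/(2*N) (G(N) = -2*(4 + (N + 6)/(N + N))/2 = -2*(4 + (6 + N)/((2*N)))/2 = -2*(4 + (6 + N)*(1/(2*N)))/2 = -2*(4 + (6 + N)/(2*N))/2 = -2*(2 + (6 + N)/(4*N)) = -4 - (6 + N)/(2*N))
(G(48) - 43978)/(-8949 + 1/(6973 - 45154)) = ((-9/2 - 3/48) - 43978)/(-8949 + 1/(6973 - 45154)) = ((-9/2 - 3*1/48) - 43978)/(-8949 + 1/(-38181)) = ((-9/2 - 1/16) - 43978)/(-8949 - 1/38181) = (-73/16 - 43978)/(-341681770/38181) = -703721/16*(-38181/341681770) = 26868771501/5466908320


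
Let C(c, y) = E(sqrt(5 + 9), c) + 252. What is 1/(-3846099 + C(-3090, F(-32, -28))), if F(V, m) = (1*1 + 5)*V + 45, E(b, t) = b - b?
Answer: -1/3845847 ≈ -2.6002e-7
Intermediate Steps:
E(b, t) = 0
F(V, m) = 45 + 6*V (F(V, m) = (1 + 5)*V + 45 = 6*V + 45 = 45 + 6*V)
C(c, y) = 252 (C(c, y) = 0 + 252 = 252)
1/(-3846099 + C(-3090, F(-32, -28))) = 1/(-3846099 + 252) = 1/(-3845847) = -1/3845847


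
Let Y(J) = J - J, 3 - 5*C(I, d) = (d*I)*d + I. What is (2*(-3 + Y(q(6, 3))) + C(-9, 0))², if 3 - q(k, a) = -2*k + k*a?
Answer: 324/25 ≈ 12.960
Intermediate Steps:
C(I, d) = ⅗ - I/5 - I*d²/5 (C(I, d) = ⅗ - ((d*I)*d + I)/5 = ⅗ - ((I*d)*d + I)/5 = ⅗ - (I*d² + I)/5 = ⅗ - (I + I*d²)/5 = ⅗ + (-I/5 - I*d²/5) = ⅗ - I/5 - I*d²/5)
q(k, a) = 3 + 2*k - a*k (q(k, a) = 3 - (-2*k + k*a) = 3 - (-2*k + a*k) = 3 + (2*k - a*k) = 3 + 2*k - a*k)
Y(J) = 0
(2*(-3 + Y(q(6, 3))) + C(-9, 0))² = (2*(-3 + 0) + (⅗ - ⅕*(-9) - ⅕*(-9)*0²))² = (2*(-3) + (⅗ + 9/5 - ⅕*(-9)*0))² = (-6 + (⅗ + 9/5 + 0))² = (-6 + 12/5)² = (-18/5)² = 324/25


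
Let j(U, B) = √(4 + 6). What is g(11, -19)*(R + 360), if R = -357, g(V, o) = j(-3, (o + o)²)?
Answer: 3*√10 ≈ 9.4868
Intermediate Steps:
j(U, B) = √10
g(V, o) = √10
g(11, -19)*(R + 360) = √10*(-357 + 360) = √10*3 = 3*√10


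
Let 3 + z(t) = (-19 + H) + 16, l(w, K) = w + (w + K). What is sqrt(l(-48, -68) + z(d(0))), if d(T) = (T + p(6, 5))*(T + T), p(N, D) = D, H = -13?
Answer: I*sqrt(183) ≈ 13.528*I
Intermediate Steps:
d(T) = 2*T*(5 + T) (d(T) = (T + 5)*(T + T) = (5 + T)*(2*T) = 2*T*(5 + T))
l(w, K) = K + 2*w (l(w, K) = w + (K + w) = K + 2*w)
z(t) = -19 (z(t) = -3 + ((-19 - 13) + 16) = -3 + (-32 + 16) = -3 - 16 = -19)
sqrt(l(-48, -68) + z(d(0))) = sqrt((-68 + 2*(-48)) - 19) = sqrt((-68 - 96) - 19) = sqrt(-164 - 19) = sqrt(-183) = I*sqrt(183)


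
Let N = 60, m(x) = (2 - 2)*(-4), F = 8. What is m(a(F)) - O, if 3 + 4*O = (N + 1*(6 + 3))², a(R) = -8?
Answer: -2379/2 ≈ -1189.5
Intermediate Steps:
m(x) = 0 (m(x) = 0*(-4) = 0)
O = 2379/2 (O = -¾ + (60 + 1*(6 + 3))²/4 = -¾ + (60 + 1*9)²/4 = -¾ + (60 + 9)²/4 = -¾ + (¼)*69² = -¾ + (¼)*4761 = -¾ + 4761/4 = 2379/2 ≈ 1189.5)
m(a(F)) - O = 0 - 1*2379/2 = 0 - 2379/2 = -2379/2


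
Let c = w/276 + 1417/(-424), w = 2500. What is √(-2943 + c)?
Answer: I*√628515285834/14628 ≈ 54.197*I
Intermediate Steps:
c = 167227/29256 (c = 2500/276 + 1417/(-424) = 2500*(1/276) + 1417*(-1/424) = 625/69 - 1417/424 = 167227/29256 ≈ 5.7160)
√(-2943 + c) = √(-2943 + 167227/29256) = √(-85933181/29256) = I*√628515285834/14628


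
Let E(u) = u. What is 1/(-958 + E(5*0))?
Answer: -1/958 ≈ -0.0010438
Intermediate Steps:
1/(-958 + E(5*0)) = 1/(-958 + 5*0) = 1/(-958 + 0) = 1/(-958) = -1/958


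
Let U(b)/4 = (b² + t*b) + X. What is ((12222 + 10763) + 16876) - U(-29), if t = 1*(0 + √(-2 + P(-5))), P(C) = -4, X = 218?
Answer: 35625 + 116*I*√6 ≈ 35625.0 + 284.14*I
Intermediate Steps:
t = I*√6 (t = 1*(0 + √(-2 - 4)) = 1*(0 + √(-6)) = 1*(0 + I*√6) = 1*(I*√6) = I*√6 ≈ 2.4495*I)
U(b) = 872 + 4*b² + 4*I*b*√6 (U(b) = 4*((b² + (I*√6)*b) + 218) = 4*((b² + I*b*√6) + 218) = 4*(218 + b² + I*b*√6) = 872 + 4*b² + 4*I*b*√6)
((12222 + 10763) + 16876) - U(-29) = ((12222 + 10763) + 16876) - (872 + 4*(-29)² + 4*I*(-29)*√6) = (22985 + 16876) - (872 + 4*841 - 116*I*√6) = 39861 - (872 + 3364 - 116*I*√6) = 39861 - (4236 - 116*I*√6) = 39861 + (-4236 + 116*I*√6) = 35625 + 116*I*√6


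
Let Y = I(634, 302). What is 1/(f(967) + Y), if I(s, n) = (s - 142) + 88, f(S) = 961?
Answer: 1/1541 ≈ 0.00064893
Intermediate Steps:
I(s, n) = -54 + s (I(s, n) = (-142 + s) + 88 = -54 + s)
Y = 580 (Y = -54 + 634 = 580)
1/(f(967) + Y) = 1/(961 + 580) = 1/1541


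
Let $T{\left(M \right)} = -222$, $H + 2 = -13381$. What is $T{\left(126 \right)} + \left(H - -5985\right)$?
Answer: $-7620$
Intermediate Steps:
$H = -13383$ ($H = -2 - 13381 = -13383$)
$T{\left(126 \right)} + \left(H - -5985\right) = -222 - 7398 = -7620$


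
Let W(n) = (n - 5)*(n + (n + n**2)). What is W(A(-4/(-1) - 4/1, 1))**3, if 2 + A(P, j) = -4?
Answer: -18399744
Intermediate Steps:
A(P, j) = -6 (A(P, j) = -2 - 4 = -6)
W(n) = (-5 + n)*(n**2 + 2*n)
W(A(-4/(-1) - 4/1, 1))**3 = (-6*(-10 + (-6)**2 - 3*(-6)))**3 = (-6*(-10 + 36 + 18))**3 = (-6*44)**3 = (-264)**3 = -18399744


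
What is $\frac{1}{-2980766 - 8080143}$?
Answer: $- \frac{1}{11060909} \approx -9.0408 \cdot 10^{-8}$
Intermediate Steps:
$\frac{1}{-2980766 - 8080143} = \frac{1}{-11060909} = - \frac{1}{11060909}$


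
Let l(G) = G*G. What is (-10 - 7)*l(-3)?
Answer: -153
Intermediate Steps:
l(G) = G**2
(-10 - 7)*l(-3) = (-10 - 7)*(-3)**2 = -17*9 = -153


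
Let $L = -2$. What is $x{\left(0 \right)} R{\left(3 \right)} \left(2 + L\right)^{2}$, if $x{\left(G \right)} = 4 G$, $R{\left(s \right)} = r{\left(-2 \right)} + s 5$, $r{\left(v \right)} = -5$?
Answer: $0$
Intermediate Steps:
$R{\left(s \right)} = -5 + 5 s$ ($R{\left(s \right)} = -5 + s 5 = -5 + 5 s$)
$x{\left(0 \right)} R{\left(3 \right)} \left(2 + L\right)^{2} = 4 \cdot 0 \left(-5 + 5 \cdot 3\right) \left(2 - 2\right)^{2} = 0 \left(-5 + 15\right) 0^{2} = 0 \cdot 10 \cdot 0 = 0 \cdot 0 = 0$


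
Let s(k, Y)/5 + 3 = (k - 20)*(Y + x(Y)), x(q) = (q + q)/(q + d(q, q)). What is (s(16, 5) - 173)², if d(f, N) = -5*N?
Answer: 77284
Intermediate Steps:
x(q) = -½ (x(q) = (q + q)/(q - 5*q) = (2*q)/((-4*q)) = (2*q)*(-1/(4*q)) = -½)
s(k, Y) = -15 + 5*(-20 + k)*(-½ + Y) (s(k, Y) = -15 + 5*((k - 20)*(Y - ½)) = -15 + 5*((-20 + k)*(-½ + Y)) = -15 + 5*(-20 + k)*(-½ + Y))
(s(16, 5) - 173)² = ((35 - 100*5 - 5/2*16 + 5*5*16) - 173)² = ((35 - 500 - 40 + 400) - 173)² = (-105 - 173)² = (-278)² = 77284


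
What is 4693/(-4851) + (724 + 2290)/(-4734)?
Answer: -2046532/1275813 ≈ -1.6041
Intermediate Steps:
4693/(-4851) + (724 + 2290)/(-4734) = 4693*(-1/4851) + 3014*(-1/4734) = -4693/4851 - 1507/2367 = -2046532/1275813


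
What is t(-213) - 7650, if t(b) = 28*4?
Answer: -7538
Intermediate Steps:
t(b) = 112
t(-213) - 7650 = 112 - 7650 = -7538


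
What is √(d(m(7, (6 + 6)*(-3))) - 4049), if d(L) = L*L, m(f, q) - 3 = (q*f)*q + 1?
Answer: √82369727 ≈ 9075.8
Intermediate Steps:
m(f, q) = 4 + f*q² (m(f, q) = 3 + ((q*f)*q + 1) = 3 + ((f*q)*q + 1) = 3 + (f*q² + 1) = 3 + (1 + f*q²) = 4 + f*q²)
d(L) = L²
√(d(m(7, (6 + 6)*(-3))) - 4049) = √((4 + 7*((6 + 6)*(-3))²)² - 4049) = √((4 + 7*(12*(-3))²)² - 4049) = √((4 + 7*(-36)²)² - 4049) = √((4 + 7*1296)² - 4049) = √((4 + 9072)² - 4049) = √(9076² - 4049) = √(82373776 - 4049) = √82369727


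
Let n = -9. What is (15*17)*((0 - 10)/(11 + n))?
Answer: -1275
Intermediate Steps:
(15*17)*((0 - 10)/(11 + n)) = (15*17)*((0 - 10)/(11 - 9)) = 255*(-10/2) = 255*(-10*½) = 255*(-5) = -1275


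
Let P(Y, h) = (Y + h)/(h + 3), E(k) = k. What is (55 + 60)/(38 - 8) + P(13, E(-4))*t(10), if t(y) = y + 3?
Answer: -679/6 ≈ -113.17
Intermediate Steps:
t(y) = 3 + y
P(Y, h) = (Y + h)/(3 + h)
(55 + 60)/(38 - 8) + P(13, E(-4))*t(10) = (55 + 60)/(38 - 8) + ((13 - 4)/(3 - 4))*(3 + 10) = 115/30 + (9/(-1))*13 = 115*(1/30) - 1*9*13 = 23/6 - 9*13 = 23/6 - 117 = -679/6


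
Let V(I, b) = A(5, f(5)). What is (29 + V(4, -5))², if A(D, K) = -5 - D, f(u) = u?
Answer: 361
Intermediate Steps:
V(I, b) = -10 (V(I, b) = -5 - 1*5 = -5 - 5 = -10)
(29 + V(4, -5))² = (29 - 10)² = 19² = 361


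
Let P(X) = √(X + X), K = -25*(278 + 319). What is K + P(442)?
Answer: -14925 + 2*√221 ≈ -14895.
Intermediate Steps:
K = -14925 (K = -25*597 = -14925)
P(X) = √2*√X (P(X) = √(2*X) = √2*√X)
K + P(442) = -14925 + √2*√442 = -14925 + 2*√221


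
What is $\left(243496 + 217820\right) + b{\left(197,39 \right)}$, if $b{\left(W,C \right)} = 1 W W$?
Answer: $500125$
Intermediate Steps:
$b{\left(W,C \right)} = W^{2}$ ($b{\left(W,C \right)} = W W = W^{2}$)
$\left(243496 + 217820\right) + b{\left(197,39 \right)} = \left(243496 + 217820\right) + 197^{2} = 461316 + 38809 = 500125$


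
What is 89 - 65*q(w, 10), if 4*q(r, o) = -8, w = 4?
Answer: 219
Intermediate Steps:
q(r, o) = -2 (q(r, o) = (1/4)*(-8) = -2)
89 - 65*q(w, 10) = 89 - 65*(-2) = 89 + 130 = 219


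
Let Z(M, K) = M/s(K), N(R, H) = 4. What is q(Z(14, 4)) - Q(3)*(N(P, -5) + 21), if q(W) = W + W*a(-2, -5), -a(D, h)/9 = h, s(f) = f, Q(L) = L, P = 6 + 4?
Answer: 86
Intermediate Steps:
P = 10
a(D, h) = -9*h
Z(M, K) = M/K
q(W) = 46*W (q(W) = W + W*(-9*(-5)) = W + W*45 = W + 45*W = 46*W)
q(Z(14, 4)) - Q(3)*(N(P, -5) + 21) = 46*(14/4) - 3*(4 + 21) = 46*(14*(1/4)) - 3*25 = 46*(7/2) - 1*75 = 161 - 75 = 86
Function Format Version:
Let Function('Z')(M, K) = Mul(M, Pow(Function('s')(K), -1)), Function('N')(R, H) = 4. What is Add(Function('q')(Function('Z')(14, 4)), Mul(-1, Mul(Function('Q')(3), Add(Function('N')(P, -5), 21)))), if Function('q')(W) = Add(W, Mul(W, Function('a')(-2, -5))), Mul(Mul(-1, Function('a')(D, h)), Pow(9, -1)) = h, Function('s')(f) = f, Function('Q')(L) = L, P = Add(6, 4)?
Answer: 86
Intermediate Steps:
P = 10
Function('a')(D, h) = Mul(-9, h)
Function('Z')(M, K) = Mul(M, Pow(K, -1))
Function('q')(W) = Mul(46, W) (Function('q')(W) = Add(W, Mul(W, Mul(-9, -5))) = Add(W, Mul(W, 45)) = Add(W, Mul(45, W)) = Mul(46, W))
Add(Function('q')(Function('Z')(14, 4)), Mul(-1, Mul(Function('Q')(3), Add(Function('N')(P, -5), 21)))) = Add(Mul(46, Mul(14, Pow(4, -1))), Mul(-1, Mul(3, Add(4, 21)))) = Add(Mul(46, Mul(14, Rational(1, 4))), Mul(-1, Mul(3, 25))) = Add(Mul(46, Rational(7, 2)), Mul(-1, 75)) = Add(161, -75) = 86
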